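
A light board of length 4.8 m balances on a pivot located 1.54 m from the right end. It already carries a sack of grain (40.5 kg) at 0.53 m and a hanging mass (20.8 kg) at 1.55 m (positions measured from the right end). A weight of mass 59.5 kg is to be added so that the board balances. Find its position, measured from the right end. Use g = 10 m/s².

Choose the pivot (at 1.54 m from the right end) as the axis so the support reaction has zero arm there.
Sack of grain: 40.5 × 10 = 405 N down at 0.53 m → arm 1.01 m, τ = 405 × 1.01 = 409.1 N·m clockwise.
Hanging mass: 20.8 × 10 = 208 N down at 1.55 m → arm 0.01 m, τ = 208 × 0.01 = 2.08 N·m counterclockwise.
Net moment of existing loads = 407 N·m clockwise.
The weight weighs 59.5 × 10 = 595 N and must supply an equal counterclockwise moment, so its lever arm about the pivot is 407 / 595 = 0.684 m.
That puts it at 1.54 + 0.684 = 2.22 m from the right end.

x ≈ 2.22 m from the right end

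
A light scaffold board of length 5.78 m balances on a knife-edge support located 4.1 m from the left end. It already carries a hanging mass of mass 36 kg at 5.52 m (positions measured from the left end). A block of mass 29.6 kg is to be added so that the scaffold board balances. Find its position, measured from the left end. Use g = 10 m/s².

x ≈ 2.37 m from the left end

About the knife-edge support (at 4.1 m from the left end):
Hanging mass: 36 × 10 = 360 N down at 5.52 m → arm 1.42 m, τ = 360 × 1.42 = 511.2 N·m clockwise.
Net moment of existing loads = 511.2 N·m clockwise.
The block weighs 29.6 × 10 = 296 N and must supply an equal counterclockwise moment, so its lever arm about the knife-edge support is 511.2 / 296 = 1.73 m.
That puts it at 4.1 − 1.73 = 2.37 m from the left end.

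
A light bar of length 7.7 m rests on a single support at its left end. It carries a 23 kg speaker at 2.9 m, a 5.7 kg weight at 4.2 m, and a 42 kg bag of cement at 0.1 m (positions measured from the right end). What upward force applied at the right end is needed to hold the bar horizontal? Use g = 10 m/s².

Choose the left end as the axis so the unknown pivot reaction has zero arm there.
Speaker: 23 × 10 = 230 N down at 2.9 m → arm 4.8 m, τ = 230 × 4.8 = 1104 N·m clockwise.
Weight: 5.7 × 10 = 57 N down at 4.2 m → arm 3.5 m, τ = 57 × 3.5 = 199.5 N·m clockwise.
Bag of cement: 42 × 10 = 420 N down at 0.1 m → arm 7.6 m, τ = 420 × 7.6 = 3192 N·m clockwise.
Net moment of the loads = 4496 N·m clockwise.
The upward force F acts at the right end, arm 7.7 m, giving F × 7.7 counterclockwise.
For rotational equilibrium, F × 7.7 = 4496, so F = 4496 / 7.7 = 584 N.

F ≈ 584 N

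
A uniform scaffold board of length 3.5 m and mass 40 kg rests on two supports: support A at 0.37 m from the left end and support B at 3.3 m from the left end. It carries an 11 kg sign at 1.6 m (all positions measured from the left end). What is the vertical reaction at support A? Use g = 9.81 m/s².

R_A ≈ 270 N

About support B:
Beam weight: 40 × 9.81 = 392.4 N down at 1.75 m → arm 1.55 m, τ = 392.4 × 1.55 = 608.2 N·m counterclockwise.
Sign: 11 × 9.81 = 107.9 N down at 1.6 m → arm 1.7 m, τ = 107.9 × 1.7 = 183.4 N·m counterclockwise.
Net load moment about support B = 791.6 N·m counterclockwise.
Reaction R at support A is upward at 0.37 m, arm 2.93 m → moment R × 2.93 clockwise.
Setting net torque to zero: R × 2.93 = 791.6 → R = 270 N.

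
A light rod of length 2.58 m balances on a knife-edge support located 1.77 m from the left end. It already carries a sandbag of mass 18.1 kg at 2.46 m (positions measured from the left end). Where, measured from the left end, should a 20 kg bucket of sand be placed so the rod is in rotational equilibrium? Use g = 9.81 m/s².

Sum moments about the knife-edge support (at 1.77 m from the left end) (the support reaction has zero arm there).
Sandbag: 18.1 × 9.81 = 177.6 N down at 2.46 m → arm 0.69 m, τ = 177.6 × 0.69 = 122.5 N·m clockwise.
Net moment of existing loads = 122.5 N·m clockwise.
The bucket of sand weighs 20 × 9.81 = 196.2 N and must supply an equal counterclockwise moment, so its lever arm about the knife-edge support is 122.5 / 196.2 = 0.624 m.
That puts it at 1.77 − 0.624 = 1.15 m from the left end.

x ≈ 1.15 m from the left end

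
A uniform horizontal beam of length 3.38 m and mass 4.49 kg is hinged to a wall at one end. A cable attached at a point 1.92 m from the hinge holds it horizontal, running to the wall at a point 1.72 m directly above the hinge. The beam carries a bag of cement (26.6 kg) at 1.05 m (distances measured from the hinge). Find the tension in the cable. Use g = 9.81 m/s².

T ≈ 272 N

About the hinge:
Beam weight: 4.49 × 9.81 = 44.05 N down at 1.69 m → arm 1.69 m, τ = 44.05 × 1.69 = 74.44 N·m clockwise.
Bag of cement: 26.6 × 9.81 = 260.9 N down at 1.05 m → arm 1.05 m, τ = 260.9 × 1.05 = 273.9 N·m clockwise.
Total clockwise load moment = 348.3 N·m.
The cable tension T acts at 1.92 m; only its component perpendicular to the beam, T sinθ, produces torque. sinθ = h/√(h²+d²) = 1.72/√(1.72²+1.92²) = 0.6672.
Balancing moments: T × 1.92 × 0.6672 = 348.3, giving T = 348.3 / 1.281 = 272 N.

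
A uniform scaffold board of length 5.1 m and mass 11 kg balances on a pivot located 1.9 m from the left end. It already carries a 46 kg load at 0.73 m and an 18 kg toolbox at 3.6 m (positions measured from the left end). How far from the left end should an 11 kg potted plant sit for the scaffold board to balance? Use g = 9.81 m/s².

x ≈ 3.36 m from the left end

Taking torques about the pivot (at 1.9 m from the left end):
Beam weight: 11 × 9.81 = 107.9 N down at 2.55 m → arm 0.65 m, τ = 107.9 × 0.65 = 70.14 N·m clockwise.
Load: 46 × 9.81 = 451.3 N down at 0.73 m → arm 1.17 m, τ = 451.3 × 1.17 = 528 N·m counterclockwise.
Toolbox: 18 × 9.81 = 176.6 N down at 3.6 m → arm 1.7 m, τ = 176.6 × 1.7 = 300.2 N·m clockwise.
Net moment of existing loads = 157.7 N·m counterclockwise.
The potted plant weighs 11 × 9.81 = 107.9 N and must supply an equal clockwise moment, so its lever arm about the pivot is 157.7 / 107.9 = 1.46 m.
That puts it at 1.9 + 1.46 = 3.36 m from the left end.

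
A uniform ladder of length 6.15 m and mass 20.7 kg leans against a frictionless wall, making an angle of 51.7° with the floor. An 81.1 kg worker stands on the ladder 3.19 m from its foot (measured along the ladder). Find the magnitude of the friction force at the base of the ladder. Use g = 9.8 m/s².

f ≈ 406 N

Choose the foot of the ladder as the axis so the floor normal and friction both act there and drop out.
Ladder weight 20.7×9.8 = 202.9 N acts at 3.075 m along the ladder; its horizontal arm is 3.075·cos51.7° = 1.906 m → τ = 386.7 N·m clockwise.
Worker: 81.1×9.8 = 794.8 N at 3.19 m → arm 1.977 m → τ = 1571 N·m clockwise.
Wall normal N acts horizontally at the top; its moment arm is the height L sinθ = 6.15·sin51.7° = 4.826 m, counterclockwise.
Balancing moments: N × 4.826 = 1958, giving N = 406 N.
ΣFx = 0: friction at the foot balances the wall's push, so f = N_wall = 406 N.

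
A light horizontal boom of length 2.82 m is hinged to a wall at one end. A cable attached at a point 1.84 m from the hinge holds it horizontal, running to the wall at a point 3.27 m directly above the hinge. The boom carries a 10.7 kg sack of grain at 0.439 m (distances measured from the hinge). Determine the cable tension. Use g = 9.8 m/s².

T ≈ 28.7 N

Take moments about the hinge.
Sack of grain: 10.7 × 9.8 = 104.9 N down at 0.439 m → arm 0.439 m, τ = 104.9 × 0.439 = 46.05 N·m clockwise.
Total clockwise load moment = 46.05 N·m.
The cable tension T acts at 1.84 m; only its component perpendicular to the boom, T sinθ, produces torque. sinθ = h/√(h²+d²) = 3.27/√(3.27²+1.84²) = 0.8715.
Setting net torque to zero: T × 1.84 × 0.8715 = 46.05 → T = 46.05 / 1.604 = 28.7 N.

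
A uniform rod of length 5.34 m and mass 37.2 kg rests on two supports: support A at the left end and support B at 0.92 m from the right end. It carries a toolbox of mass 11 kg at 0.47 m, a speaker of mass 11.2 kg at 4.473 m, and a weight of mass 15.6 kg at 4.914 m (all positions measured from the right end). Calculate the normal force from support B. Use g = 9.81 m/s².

R_B ≈ 376 N

Sum moments about support A (its reaction then has zero moment arm).
Beam weight: 37.2 × 9.81 = 364.9 N down at 2.67 m → arm 2.67 m, τ = 364.9 × 2.67 = 974.3 N·m clockwise.
Toolbox: 11 × 9.81 = 107.9 N down at 0.47 m → arm 4.87 m, τ = 107.9 × 4.87 = 525.5 N·m clockwise.
Speaker: 11.2 × 9.81 = 109.9 N down at 4.473 m → arm 0.867 m, τ = 109.9 × 0.867 = 95.28 N·m clockwise.
Weight: 15.6 × 9.81 = 153 N down at 4.914 m → arm 0.426 m, τ = 153 × 0.426 = 65.18 N·m clockwise.
Net load moment about support A = 1660 N·m clockwise.
Reaction R at support B is upward at 0.92 m, arm 4.42 m → moment R × 4.42 counterclockwise.
For rotational equilibrium, R × 4.42 = 1660, so R = 376 N.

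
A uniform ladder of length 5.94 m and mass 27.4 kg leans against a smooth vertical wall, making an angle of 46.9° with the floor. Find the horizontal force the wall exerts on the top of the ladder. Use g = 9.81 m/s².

Sum moments about the foot of the ladder (the floor normal and friction both act there and drop out).
Ladder weight 27.4×9.81 = 268.8 N acts at 2.97 m along the ladder; its horizontal arm is 2.97·cos46.9° = 2.029 m → τ = 545.4 N·m clockwise.
Wall normal N acts horizontally at the top; its moment arm is the height L sinθ = 5.94·sin46.9° = 4.337 m, counterclockwise.
For rotational equilibrium, N × 4.337 = 545.4, so N = 126 N.

N_wall ≈ 126 N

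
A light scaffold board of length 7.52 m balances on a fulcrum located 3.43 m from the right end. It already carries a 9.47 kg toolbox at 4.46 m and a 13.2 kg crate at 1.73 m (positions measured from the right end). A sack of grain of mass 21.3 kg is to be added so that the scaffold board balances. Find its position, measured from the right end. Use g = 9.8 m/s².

x ≈ 4.03 m from the right end

Choose the fulcrum (at 3.43 m from the right end) as the axis so the support reaction has zero arm there.
Toolbox: 9.47 × 9.8 = 92.81 N down at 4.46 m → arm 1.03 m, τ = 92.81 × 1.03 = 95.59 N·m counterclockwise.
Crate: 13.2 × 9.8 = 129.4 N down at 1.73 m → arm 1.7 m, τ = 129.4 × 1.7 = 220 N·m clockwise.
Net moment of existing loads = 124.4 N·m clockwise.
The sack of grain weighs 21.3 × 9.8 = 208.7 N and must supply an equal counterclockwise moment, so its lever arm about the fulcrum is 124.4 / 208.7 = 0.596 m.
That puts it at 3.43 + 0.596 = 4.03 m from the right end.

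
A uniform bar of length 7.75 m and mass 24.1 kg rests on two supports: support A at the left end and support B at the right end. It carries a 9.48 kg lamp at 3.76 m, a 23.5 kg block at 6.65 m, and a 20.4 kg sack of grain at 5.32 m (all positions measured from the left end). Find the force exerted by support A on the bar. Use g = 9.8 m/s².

R_A ≈ 261 N

Take moments about support B.
Beam weight: 24.1 × 9.8 = 236.2 N down at 3.875 m → arm 3.875 m, τ = 236.2 × 3.875 = 915.3 N·m counterclockwise.
Lamp: 9.48 × 9.8 = 92.9 N down at 3.76 m → arm 3.99 m, τ = 92.9 × 3.99 = 370.7 N·m counterclockwise.
Block: 23.5 × 9.8 = 230.3 N down at 6.65 m → arm 1.1 m, τ = 230.3 × 1.1 = 253.3 N·m counterclockwise.
Sack of grain: 20.4 × 9.8 = 199.9 N down at 5.32 m → arm 2.43 m, τ = 199.9 × 2.43 = 485.8 N·m counterclockwise.
Net load moment about support B = 2025 N·m counterclockwise.
Reaction R at support A is upward at 0 m, arm 7.75 m → moment R × 7.75 clockwise.
Balancing moments: R × 7.75 = 2025, giving R = 261 N.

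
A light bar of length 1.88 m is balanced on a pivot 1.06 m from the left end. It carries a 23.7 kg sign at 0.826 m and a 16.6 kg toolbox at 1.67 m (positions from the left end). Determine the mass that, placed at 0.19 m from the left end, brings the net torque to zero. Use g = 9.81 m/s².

Sum moments about the pivot (at 1.06 m from the left end) (the support reaction has zero arm there).
Sign: 23.7 × 9.81 = 232.5 N down at 0.826 m → arm 0.234 m, τ = 232.5 × 0.234 = 54.41 N·m counterclockwise.
Toolbox: 16.6 × 9.81 = 162.8 N down at 1.67 m → arm 0.61 m, τ = 162.8 × 0.61 = 99.31 N·m clockwise.
Net moment of known loads = 44.9 N·m clockwise.
An unknown mass m at 0.19 m has arm 0.87 m; its moment is m·g·0.87 counterclockwise.
Στ = 0 ⇒ m × 9.81 × 0.87 = 44.9 ⇒ m = 44.9 / (9.81 × 0.87) = 5.26 kg.

m ≈ 5.26 kg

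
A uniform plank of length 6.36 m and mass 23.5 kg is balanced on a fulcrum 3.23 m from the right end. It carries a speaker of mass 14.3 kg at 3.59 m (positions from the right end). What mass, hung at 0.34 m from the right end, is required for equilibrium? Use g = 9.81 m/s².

About the fulcrum (at 3.23 m from the right end):
Beam weight: 23.5 × 9.81 = 230.5 N down at 3.18 m → arm 0.05 m, τ = 230.5 × 0.05 = 11.53 N·m clockwise.
Speaker: 14.3 × 9.81 = 140.3 N down at 3.59 m → arm 0.36 m, τ = 140.3 × 0.36 = 50.51 N·m counterclockwise.
Net moment of known loads = 38.98 N·m counterclockwise.
An unknown mass m at 0.34 m has arm 2.89 m; its moment is m·g·2.89 clockwise.
Στ = 0 ⇒ m × 9.81 × 2.89 = 38.98 ⇒ m = 38.98 / (9.81 × 2.89) = 1.37 kg.

m ≈ 1.37 kg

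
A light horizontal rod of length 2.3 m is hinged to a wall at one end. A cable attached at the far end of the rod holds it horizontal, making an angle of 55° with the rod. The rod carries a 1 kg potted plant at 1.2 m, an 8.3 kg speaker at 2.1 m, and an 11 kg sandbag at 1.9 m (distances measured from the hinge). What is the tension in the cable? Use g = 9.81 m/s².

T ≈ 206 N

Take moments about the hinge.
Potted plant: 1 × 9.81 = 9.81 N down at 1.2 m → arm 1.2 m, τ = 9.81 × 1.2 = 11.77 N·m clockwise.
Speaker: 8.3 × 9.81 = 81.42 N down at 2.1 m → arm 2.1 m, τ = 81.42 × 2.1 = 171 N·m clockwise.
Sandbag: 11 × 9.81 = 107.9 N down at 1.9 m → arm 1.9 m, τ = 107.9 × 1.9 = 205 N·m clockwise.
Total clockwise load moment = 387.8 N·m.
The cable tension T acts at 2.3 m; only its component perpendicular to the rod, T sinθ, produces torque. sin 55° = 0.8192.
Setting net torque to zero: T × 2.3 × 0.8192 = 387.8 → T = 387.8 / 1.884 = 206 N.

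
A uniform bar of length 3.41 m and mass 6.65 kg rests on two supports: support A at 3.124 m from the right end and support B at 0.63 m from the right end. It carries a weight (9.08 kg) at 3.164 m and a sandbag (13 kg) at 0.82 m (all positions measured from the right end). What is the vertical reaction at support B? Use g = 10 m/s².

Sum moments about support A (its reaction then has zero moment arm).
Beam weight: 6.65 × 10 = 66.5 N down at 1.705 m → arm 1.419 m, τ = 66.5 × 1.419 = 94.36 N·m clockwise.
Weight: 9.08 × 10 = 90.8 N down at 3.164 m → arm 0.04 m, τ = 90.8 × 0.04 = 3.632 N·m counterclockwise.
Sandbag: 13 × 10 = 130 N down at 0.82 m → arm 2.304 m, τ = 130 × 2.304 = 299.5 N·m clockwise.
Net load moment about support A = 390.2 N·m clockwise.
Reaction R at support B is upward at 0.63 m, arm 2.494 m → moment R × 2.494 counterclockwise.
Balancing moments: R × 2.494 = 390.2, giving R = 156 N.

R_B ≈ 156 N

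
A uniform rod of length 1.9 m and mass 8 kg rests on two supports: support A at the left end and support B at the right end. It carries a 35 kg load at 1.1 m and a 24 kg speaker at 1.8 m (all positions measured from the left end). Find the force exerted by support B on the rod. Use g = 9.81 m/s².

R_B ≈ 461 N

Choose support A as the axis so its reaction then has zero moment arm.
Beam weight: 8 × 9.81 = 78.48 N down at 0.95 m → arm 0.95 m, τ = 78.48 × 0.95 = 74.56 N·m clockwise.
Load: 35 × 9.81 = 343.4 N down at 1.1 m → arm 1.1 m, τ = 343.4 × 1.1 = 377.7 N·m clockwise.
Speaker: 24 × 9.81 = 235.4 N down at 1.8 m → arm 1.8 m, τ = 235.4 × 1.8 = 423.7 N·m clockwise.
Net load moment about support A = 876 N·m clockwise.
Reaction R at support B is upward at 1.9 m, arm 1.9 m → moment R × 1.9 counterclockwise.
For rotational equilibrium, R × 1.9 = 876, so R = 461 N.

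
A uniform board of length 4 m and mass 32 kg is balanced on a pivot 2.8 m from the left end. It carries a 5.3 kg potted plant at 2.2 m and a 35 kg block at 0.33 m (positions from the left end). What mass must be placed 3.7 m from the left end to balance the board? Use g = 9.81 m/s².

Taking torques about the pivot (at 2.8 m from the left end):
Beam weight: 32 × 9.81 = 313.9 N down at 2 m → arm 0.8 m, τ = 313.9 × 0.8 = 251.1 N·m counterclockwise.
Potted plant: 5.3 × 9.81 = 51.99 N down at 2.2 m → arm 0.6 m, τ = 51.99 × 0.6 = 31.19 N·m counterclockwise.
Block: 35 × 9.81 = 343.4 N down at 0.33 m → arm 2.47 m, τ = 343.4 × 2.47 = 848.2 N·m counterclockwise.
Net moment of known loads = 1130 N·m counterclockwise.
An unknown mass m at 3.7 m has arm 0.9 m; its moment is m·g·0.9 clockwise.
Balancing moments: m × 9.81 × 0.9 = 1130, giving m = 1130 / (9.81 × 0.9) = 128 kg.

m ≈ 128 kg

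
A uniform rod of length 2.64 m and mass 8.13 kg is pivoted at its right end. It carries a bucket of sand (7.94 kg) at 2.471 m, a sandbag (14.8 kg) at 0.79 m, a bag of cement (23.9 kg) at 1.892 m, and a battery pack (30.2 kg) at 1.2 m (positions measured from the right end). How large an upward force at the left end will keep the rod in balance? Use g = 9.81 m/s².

F ≈ 459 N

Choose the right end as the axis so the unknown pivot reaction has zero arm there.
Beam weight: 8.13 × 9.81 = 79.76 N down at 1.32 m → arm 1.32 m, τ = 79.76 × 1.32 = 105.3 N·m counterclockwise.
Bucket of sand: 7.94 × 9.81 = 77.89 N down at 2.471 m → arm 2.471 m, τ = 77.89 × 2.471 = 192.5 N·m counterclockwise.
Sandbag: 14.8 × 9.81 = 145.2 N down at 0.79 m → arm 0.79 m, τ = 145.2 × 0.79 = 114.7 N·m counterclockwise.
Bag of cement: 23.9 × 9.81 = 234.5 N down at 1.892 m → arm 1.892 m, τ = 234.5 × 1.892 = 443.7 N·m counterclockwise.
Battery pack: 30.2 × 9.81 = 296.3 N down at 1.2 m → arm 1.2 m, τ = 296.3 × 1.2 = 355.6 N·m counterclockwise.
Net moment of the loads = 1212 N·m counterclockwise.
The upward force F acts at the left end, arm 2.64 m, giving F × 2.64 clockwise.
Balancing moments: F × 2.64 = 1212, giving F = 1212 / 2.64 = 459 N.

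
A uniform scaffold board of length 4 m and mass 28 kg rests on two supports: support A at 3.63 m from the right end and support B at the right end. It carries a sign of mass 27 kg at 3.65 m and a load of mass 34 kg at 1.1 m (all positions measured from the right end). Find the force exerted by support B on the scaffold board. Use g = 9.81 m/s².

Choose support A as the axis so its reaction then has zero moment arm.
Beam weight: 28 × 9.81 = 274.7 N down at 2 m → arm 1.63 m, τ = 274.7 × 1.63 = 447.8 N·m clockwise.
Sign: 27 × 9.81 = 264.9 N down at 3.65 m → arm 0.02 m, τ = 264.9 × 0.02 = 5.298 N·m counterclockwise.
Load: 34 × 9.81 = 333.5 N down at 1.1 m → arm 2.53 m, τ = 333.5 × 2.53 = 843.8 N·m clockwise.
Net load moment about support A = 1286 N·m clockwise.
Reaction R at support B is upward at 0 m, arm 3.63 m → moment R × 3.63 counterclockwise.
Στ = 0 ⇒ R × 3.63 = 1286 ⇒ R = 354 N.

R_B ≈ 354 N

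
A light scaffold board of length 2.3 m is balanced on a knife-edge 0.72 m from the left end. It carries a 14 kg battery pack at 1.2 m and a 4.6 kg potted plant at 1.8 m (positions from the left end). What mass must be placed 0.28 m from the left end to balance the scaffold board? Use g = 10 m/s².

Sum moments about the knife-edge (at 0.72 m from the left end) (the support reaction has zero arm there).
Battery pack: 14 × 10 = 140 N down at 1.2 m → arm 0.48 m, τ = 140 × 0.48 = 67.2 N·m clockwise.
Potted plant: 4.6 × 10 = 46 N down at 1.8 m → arm 1.08 m, τ = 46 × 1.08 = 49.68 N·m clockwise.
Net moment of known loads = 116.9 N·m clockwise.
An unknown mass m at 0.28 m has arm 0.44 m; its moment is m·g·0.44 counterclockwise.
Balancing moments: m × 10 × 0.44 = 116.9, giving m = 116.9 / (10 × 0.44) = 26.6 kg.

m ≈ 26.6 kg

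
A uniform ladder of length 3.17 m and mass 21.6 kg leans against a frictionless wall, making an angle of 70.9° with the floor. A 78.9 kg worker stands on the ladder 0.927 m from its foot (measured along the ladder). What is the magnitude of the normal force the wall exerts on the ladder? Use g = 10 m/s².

N_wall ≈ 117 N

Sum moments about the foot of the ladder (the floor normal and friction both act there and drop out).
Ladder weight 21.6×10 = 216 N acts at 1.585 m along the ladder; its horizontal arm is 1.585·cos70.9° = 0.5186 m → τ = 112 N·m clockwise.
Worker: 78.9×10 = 789 N at 0.927 m → arm 0.3033 m → τ = 239.3 N·m clockwise.
Wall normal N acts horizontally at the top; its moment arm is the height L sinθ = 3.17·sin70.9° = 2.995 m, counterclockwise.
Balancing moments: N × 2.995 = 351.3, giving N = 117 N.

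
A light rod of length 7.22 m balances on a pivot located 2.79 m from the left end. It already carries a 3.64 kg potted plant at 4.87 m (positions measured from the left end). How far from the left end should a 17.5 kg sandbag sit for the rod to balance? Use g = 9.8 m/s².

Sum moments about the pivot (at 2.79 m from the left end) (the support reaction has zero arm there).
Potted plant: 3.64 × 9.8 = 35.67 N down at 4.87 m → arm 2.08 m, τ = 35.67 × 2.08 = 74.19 N·m clockwise.
Net moment of existing loads = 74.19 N·m clockwise.
The sandbag weighs 17.5 × 9.8 = 171.5 N and must supply an equal counterclockwise moment, so its lever arm about the pivot is 74.19 / 171.5 = 0.433 m.
That puts it at 2.79 − 0.433 = 2.36 m from the left end.

x ≈ 2.36 m from the left end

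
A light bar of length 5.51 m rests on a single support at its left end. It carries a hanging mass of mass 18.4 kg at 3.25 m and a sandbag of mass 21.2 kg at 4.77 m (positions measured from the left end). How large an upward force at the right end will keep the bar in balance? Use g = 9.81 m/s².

Take moments about the left end.
Hanging mass: 18.4 × 9.81 = 180.5 N down at 3.25 m → arm 3.25 m, τ = 180.5 × 3.25 = 586.6 N·m clockwise.
Sandbag: 21.2 × 9.81 = 208 N down at 4.77 m → arm 4.77 m, τ = 208 × 4.77 = 992.2 N·m clockwise.
Net moment of the loads = 1579 N·m clockwise.
The upward force F acts at the right end, arm 5.51 m, giving F × 5.51 counterclockwise.
For rotational equilibrium, F × 5.51 = 1579, so F = 1579 / 5.51 = 287 N.

F ≈ 287 N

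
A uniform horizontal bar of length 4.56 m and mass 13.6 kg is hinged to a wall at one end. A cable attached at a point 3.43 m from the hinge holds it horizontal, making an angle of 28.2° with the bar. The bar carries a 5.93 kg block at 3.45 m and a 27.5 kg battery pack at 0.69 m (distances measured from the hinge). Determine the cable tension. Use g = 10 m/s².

About the hinge:
Beam weight: 13.6 × 10 = 136 N down at 2.28 m → arm 2.28 m, τ = 136 × 2.28 = 310.1 N·m clockwise.
Block: 5.93 × 10 = 59.3 N down at 3.45 m → arm 3.45 m, τ = 59.3 × 3.45 = 204.6 N·m clockwise.
Battery pack: 27.5 × 10 = 275 N down at 0.69 m → arm 0.69 m, τ = 275 × 0.69 = 189.7 N·m clockwise.
Total clockwise load moment = 704.4 N·m.
The cable tension T acts at 3.43 m; only its component perpendicular to the bar, T sinθ, produces torque. sin 28.2° = 0.4726.
For rotational equilibrium, T × 3.43 × 0.4726 = 704.4, so T = 704.4 / 1.621 = 435 N.

T ≈ 435 N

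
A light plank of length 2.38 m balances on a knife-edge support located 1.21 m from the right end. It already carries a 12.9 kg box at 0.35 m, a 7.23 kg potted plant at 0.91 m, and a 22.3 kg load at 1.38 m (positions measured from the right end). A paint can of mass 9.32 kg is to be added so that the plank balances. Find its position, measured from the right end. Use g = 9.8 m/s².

x ≈ 2.23 m from the right end

Take moments about the knife-edge support (at 1.21 m from the right end).
Box: 12.9 × 9.8 = 126.4 N down at 0.35 m → arm 0.86 m, τ = 126.4 × 0.86 = 108.7 N·m clockwise.
Potted plant: 7.23 × 9.8 = 70.85 N down at 0.91 m → arm 0.3 m, τ = 70.85 × 0.3 = 21.25 N·m clockwise.
Load: 22.3 × 9.8 = 218.5 N down at 1.38 m → arm 0.17 m, τ = 218.5 × 0.17 = 37.15 N·m counterclockwise.
Net moment of existing loads = 92.8 N·m clockwise.
The paint can weighs 9.32 × 9.8 = 91.34 N and must supply an equal counterclockwise moment, so its lever arm about the knife-edge support is 92.8 / 91.34 = 1.02 m.
That puts it at 1.21 + 1.02 = 2.23 m from the right end.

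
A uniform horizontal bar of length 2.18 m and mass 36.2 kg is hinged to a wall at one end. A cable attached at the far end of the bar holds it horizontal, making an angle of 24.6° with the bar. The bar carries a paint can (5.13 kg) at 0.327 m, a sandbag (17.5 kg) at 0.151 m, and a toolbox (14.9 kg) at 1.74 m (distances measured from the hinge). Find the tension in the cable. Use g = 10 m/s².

Taking torques about the hinge:
Beam weight: 36.2 × 10 = 362 N down at 1.09 m → arm 1.09 m, τ = 362 × 1.09 = 394.6 N·m clockwise.
Paint can: 5.13 × 10 = 51.3 N down at 0.327 m → arm 0.327 m, τ = 51.3 × 0.327 = 16.78 N·m clockwise.
Sandbag: 17.5 × 10 = 175 N down at 0.151 m → arm 0.151 m, τ = 175 × 0.151 = 26.43 N·m clockwise.
Toolbox: 14.9 × 10 = 149 N down at 1.74 m → arm 1.74 m, τ = 149 × 1.74 = 259.3 N·m clockwise.
Total clockwise load moment = 697.1 N·m.
The cable tension T acts at 2.18 m; only its component perpendicular to the bar, T sinθ, produces torque. sin 24.6° = 0.4163.
Balancing moments: T × 2.18 × 0.4163 = 697.1, giving T = 697.1 / 0.9075 = 768 N.

T ≈ 768 N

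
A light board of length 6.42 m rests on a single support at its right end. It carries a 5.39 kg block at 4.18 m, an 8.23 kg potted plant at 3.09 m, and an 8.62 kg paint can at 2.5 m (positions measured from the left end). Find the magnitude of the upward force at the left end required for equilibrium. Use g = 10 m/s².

Sum moments about the right end (the unknown pivot reaction has zero arm there).
Block: 5.39 × 10 = 53.9 N down at 4.18 m → arm 2.24 m, τ = 53.9 × 2.24 = 120.7 N·m counterclockwise.
Potted plant: 8.23 × 10 = 82.3 N down at 3.09 m → arm 3.33 m, τ = 82.3 × 3.33 = 274.1 N·m counterclockwise.
Paint can: 8.62 × 10 = 86.2 N down at 2.5 m → arm 3.92 m, τ = 86.2 × 3.92 = 337.9 N·m counterclockwise.
Net moment of the loads = 732.7 N·m counterclockwise.
The upward force F acts at the left end, arm 6.42 m, giving F × 6.42 clockwise.
For rotational equilibrium, F × 6.42 = 732.7, so F = 732.7 / 6.42 = 114 N.

F ≈ 114 N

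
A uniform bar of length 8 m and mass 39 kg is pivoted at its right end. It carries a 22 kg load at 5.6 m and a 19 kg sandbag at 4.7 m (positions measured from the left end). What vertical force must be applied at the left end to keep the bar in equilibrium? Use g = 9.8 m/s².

Taking torques about the right end:
Beam weight: 39 × 9.8 = 382.2 N down at 4 m → arm 4 m, τ = 382.2 × 4 = 1529 N·m counterclockwise.
Load: 22 × 9.8 = 215.6 N down at 5.6 m → arm 2.4 m, τ = 215.6 × 2.4 = 517.4 N·m counterclockwise.
Sandbag: 19 × 9.8 = 186.2 N down at 4.7 m → arm 3.3 m, τ = 186.2 × 3.3 = 614.5 N·m counterclockwise.
Net moment of the loads = 2661 N·m counterclockwise.
The upward force F acts at the left end, arm 8 m, giving F × 8 clockwise.
Balancing moments: F × 8 = 2661, giving F = 2661 / 8 = 333 N.

F ≈ 333 N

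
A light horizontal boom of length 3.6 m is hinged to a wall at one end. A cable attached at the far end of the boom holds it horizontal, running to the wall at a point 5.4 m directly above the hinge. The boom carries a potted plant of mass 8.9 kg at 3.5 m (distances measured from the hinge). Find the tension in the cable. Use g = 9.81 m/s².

Choose the hinge as the axis so the unknown hinge reaction has zero arm there.
Potted plant: 8.9 × 9.81 = 87.31 N down at 3.5 m → arm 3.5 m, τ = 87.31 × 3.5 = 305.6 N·m clockwise.
Total clockwise load moment = 305.6 N·m.
The cable tension T acts at 3.6 m; only its component perpendicular to the boom, T sinθ, produces torque. sinθ = h/√(h²+d²) = 5.4/√(5.4²+3.6²) = 0.8321.
Balancing moments: T × 3.6 × 0.8321 = 305.6, giving T = 305.6 / 2.996 = 102 N.

T ≈ 102 N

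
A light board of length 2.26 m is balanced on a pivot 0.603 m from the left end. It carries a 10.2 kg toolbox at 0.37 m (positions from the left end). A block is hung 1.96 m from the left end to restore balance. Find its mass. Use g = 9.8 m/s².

Sum moments about the pivot (at 0.603 m from the left end) (the support reaction has zero arm there).
Toolbox: 10.2 × 9.8 = 99.96 N down at 0.37 m → arm 0.233 m, τ = 99.96 × 0.233 = 23.29 N·m counterclockwise.
Net moment of known loads = 23.29 N·m counterclockwise.
An unknown mass m at 1.96 m has arm 1.357 m; its moment is m·g·1.357 clockwise.
For rotational equilibrium, m × 9.8 × 1.357 = 23.29, so m = 23.29 / (9.8 × 1.357) = 1.75 kg.

m ≈ 1.75 kg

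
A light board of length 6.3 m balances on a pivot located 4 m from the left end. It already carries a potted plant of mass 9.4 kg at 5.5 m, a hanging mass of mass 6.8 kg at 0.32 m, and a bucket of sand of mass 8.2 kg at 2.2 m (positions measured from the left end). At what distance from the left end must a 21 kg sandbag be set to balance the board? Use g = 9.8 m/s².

Choose the pivot (at 4 m from the left end) as the axis so the support reaction has zero arm there.
Potted plant: 9.4 × 9.8 = 92.12 N down at 5.5 m → arm 1.5 m, τ = 92.12 × 1.5 = 138.2 N·m clockwise.
Hanging mass: 6.8 × 9.8 = 66.64 N down at 0.32 m → arm 3.68 m, τ = 66.64 × 3.68 = 245.2 N·m counterclockwise.
Bucket of sand: 8.2 × 9.8 = 80.36 N down at 2.2 m → arm 1.8 m, τ = 80.36 × 1.8 = 144.6 N·m counterclockwise.
Net moment of existing loads = 251.6 N·m counterclockwise.
The sandbag weighs 21 × 9.8 = 205.8 N and must supply an equal clockwise moment, so its lever arm about the pivot is 251.6 / 205.8 = 1.22 m.
That puts it at 4 + 1.22 = 5.22 m from the left end.

x ≈ 5.22 m from the left end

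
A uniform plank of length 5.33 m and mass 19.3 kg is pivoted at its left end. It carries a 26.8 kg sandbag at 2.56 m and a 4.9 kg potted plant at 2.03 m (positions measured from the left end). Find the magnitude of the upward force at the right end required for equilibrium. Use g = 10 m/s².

F ≈ 244 N

Taking torques about the left end:
Beam weight: 19.3 × 10 = 193 N down at 2.665 m → arm 2.665 m, τ = 193 × 2.665 = 514.3 N·m clockwise.
Sandbag: 26.8 × 10 = 268 N down at 2.56 m → arm 2.56 m, τ = 268 × 2.56 = 686.1 N·m clockwise.
Potted plant: 4.9 × 10 = 49 N down at 2.03 m → arm 2.03 m, τ = 49 × 2.03 = 99.47 N·m clockwise.
Net moment of the loads = 1300 N·m clockwise.
The upward force F acts at the right end, arm 5.33 m, giving F × 5.33 counterclockwise.
For rotational equilibrium, F × 5.33 = 1300, so F = 1300 / 5.33 = 244 N.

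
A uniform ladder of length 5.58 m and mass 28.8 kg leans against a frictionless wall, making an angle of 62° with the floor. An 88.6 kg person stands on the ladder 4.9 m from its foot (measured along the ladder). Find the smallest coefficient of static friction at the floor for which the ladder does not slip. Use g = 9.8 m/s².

Choose the foot of the ladder as the axis so the floor normal and friction both act there and drop out.
Ladder weight 28.8×9.8 = 282.2 N acts at 2.79 m along the ladder; its horizontal arm is 2.79·cos62° = 1.31 m → τ = 369.7 N·m clockwise.
Person: 88.6×9.8 = 868.3 N at 4.9 m → arm 2.3 m → τ = 1997 N·m clockwise.
Wall normal N acts horizontally at the top; its moment arm is the height L sinθ = 5.58·sin62° = 4.927 m, counterclockwise.
For rotational equilibrium, N × 4.927 = 2367, so N = 480.4 N.
ΣFx = 0 ⇒ f = N_wall = 480.4 N. ΣFy = 0 ⇒ N_floor = 1150 N.
μ_min = f / N_floor = 480.4 / 1150 = 0.418.

μ_min ≈ 0.418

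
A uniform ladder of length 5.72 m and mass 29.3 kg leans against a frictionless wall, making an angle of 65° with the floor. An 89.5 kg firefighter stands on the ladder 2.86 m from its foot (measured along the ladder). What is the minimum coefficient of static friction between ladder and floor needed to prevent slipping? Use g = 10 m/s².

About the foot of the ladder:
Ladder weight 29.3×10 = 293 N acts at 2.86 m along the ladder; its horizontal arm is 2.86·cos65° = 1.209 m → τ = 354.2 N·m clockwise.
Firefighter: 89.5×10 = 895 N at 2.86 m → arm 1.209 m → τ = 1082 N·m clockwise.
Wall normal N acts horizontally at the top; its moment arm is the height L sinθ = 5.72·sin65° = 5.184 m, counterclockwise.
Balancing moments: N × 5.184 = 1436, giving N = 277 N.
ΣFx = 0 ⇒ f = N_wall = 277 N. ΣFy = 0 ⇒ N_floor = 1188 N.
μ_min = f / N_floor = 277 / 1188 = 0.233.

μ_min ≈ 0.233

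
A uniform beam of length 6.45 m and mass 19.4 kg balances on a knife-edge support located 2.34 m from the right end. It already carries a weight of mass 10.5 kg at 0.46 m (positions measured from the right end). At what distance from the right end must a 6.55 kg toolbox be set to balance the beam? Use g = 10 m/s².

Choose the knife-edge support (at 2.34 m from the right end) as the axis so the support reaction has zero arm there.
Beam weight: 19.4 × 10 = 194 N down at 3.225 m → arm 0.885 m, τ = 194 × 0.885 = 171.7 N·m counterclockwise.
Weight: 10.5 × 10 = 105 N down at 0.46 m → arm 1.88 m, τ = 105 × 1.88 = 197.4 N·m clockwise.
Net moment of existing loads = 25.7 N·m clockwise.
The toolbox weighs 6.55 × 10 = 65.5 N and must supply an equal counterclockwise moment, so its lever arm about the knife-edge support is 25.7 / 65.5 = 0.392 m.
That puts it at 2.34 + 0.392 = 2.73 m from the right end.

x ≈ 2.73 m from the right end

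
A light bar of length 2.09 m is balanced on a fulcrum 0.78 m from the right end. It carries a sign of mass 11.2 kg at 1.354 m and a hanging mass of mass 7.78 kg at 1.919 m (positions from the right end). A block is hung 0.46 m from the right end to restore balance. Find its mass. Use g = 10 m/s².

Sum moments about the fulcrum (at 0.78 m from the right end) (the support reaction has zero arm there).
Sign: 11.2 × 10 = 112 N down at 1.354 m → arm 0.574 m, τ = 112 × 0.574 = 64.29 N·m counterclockwise.
Hanging mass: 7.78 × 10 = 77.8 N down at 1.919 m → arm 1.139 m, τ = 77.8 × 1.139 = 88.61 N·m counterclockwise.
Net moment of known loads = 152.9 N·m counterclockwise.
An unknown mass m at 0.46 m has arm 0.32 m; its moment is m·g·0.32 clockwise.
Setting net torque to zero: m × 10 × 0.32 = 152.9 → m = 152.9 / (10 × 0.32) = 47.8 kg.

m ≈ 47.8 kg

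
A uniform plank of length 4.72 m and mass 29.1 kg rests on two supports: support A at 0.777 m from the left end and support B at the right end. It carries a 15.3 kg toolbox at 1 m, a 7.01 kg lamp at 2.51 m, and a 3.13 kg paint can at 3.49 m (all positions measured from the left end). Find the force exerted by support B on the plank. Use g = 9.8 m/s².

R_B ≈ 174 N

Taking torques about support A:
Beam weight: 29.1 × 9.8 = 285.2 N down at 2.36 m → arm 1.583 m, τ = 285.2 × 1.583 = 451.5 N·m clockwise.
Toolbox: 15.3 × 9.8 = 149.9 N down at 1 m → arm 0.223 m, τ = 149.9 × 0.223 = 33.43 N·m clockwise.
Lamp: 7.01 × 9.8 = 68.7 N down at 2.51 m → arm 1.733 m, τ = 68.7 × 1.733 = 119.1 N·m clockwise.
Paint can: 3.13 × 9.8 = 30.67 N down at 3.49 m → arm 2.713 m, τ = 30.67 × 2.713 = 83.21 N·m clockwise.
Net load moment about support A = 687.2 N·m clockwise.
Reaction R at support B is upward at 4.72 m, arm 3.943 m → moment R × 3.943 counterclockwise.
For rotational equilibrium, R × 3.943 = 687.2, so R = 174 N.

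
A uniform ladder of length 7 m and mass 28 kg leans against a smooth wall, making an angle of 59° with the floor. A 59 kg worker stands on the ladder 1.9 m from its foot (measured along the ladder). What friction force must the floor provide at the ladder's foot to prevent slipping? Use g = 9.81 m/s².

f ≈ 177 N

About the foot of the ladder:
Ladder weight 28×9.81 = 274.7 N acts at 3.5 m along the ladder; its horizontal arm is 3.5·cos59° = 1.803 m → τ = 495.3 N·m clockwise.
Worker: 59×9.81 = 578.8 N at 1.9 m → arm 0.9786 m → τ = 566.4 N·m clockwise.
Wall normal N acts horizontally at the top; its moment arm is the height L sinθ = 7·sin59° = 6 m, counterclockwise.
Στ = 0 ⇒ N × 6 = 1062 ⇒ N = 177 N.
ΣFx = 0: friction at the foot balances the wall's push, so f = N_wall = 177 N.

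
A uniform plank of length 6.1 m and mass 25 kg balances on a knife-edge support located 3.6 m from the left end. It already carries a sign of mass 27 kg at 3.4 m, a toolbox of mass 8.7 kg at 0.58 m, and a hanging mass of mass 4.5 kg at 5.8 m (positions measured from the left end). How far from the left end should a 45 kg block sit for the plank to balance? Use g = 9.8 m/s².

x ≈ 4.39 m from the left end

Take moments about the knife-edge support (at 3.6 m from the left end).
Beam weight: 25 × 9.8 = 245 N down at 3.05 m → arm 0.55 m, τ = 245 × 0.55 = 134.8 N·m counterclockwise.
Sign: 27 × 9.8 = 264.6 N down at 3.4 m → arm 0.2 m, τ = 264.6 × 0.2 = 52.92 N·m counterclockwise.
Toolbox: 8.7 × 9.8 = 85.26 N down at 0.58 m → arm 3.02 m, τ = 85.26 × 3.02 = 257.5 N·m counterclockwise.
Hanging mass: 4.5 × 9.8 = 44.1 N down at 5.8 m → arm 2.2 m, τ = 44.1 × 2.2 = 97.02 N·m clockwise.
Net moment of existing loads = 348.2 N·m counterclockwise.
The block weighs 45 × 9.8 = 441 N and must supply an equal clockwise moment, so its lever arm about the knife-edge support is 348.2 / 441 = 0.79 m.
That puts it at 3.6 + 0.79 = 4.39 m from the left end.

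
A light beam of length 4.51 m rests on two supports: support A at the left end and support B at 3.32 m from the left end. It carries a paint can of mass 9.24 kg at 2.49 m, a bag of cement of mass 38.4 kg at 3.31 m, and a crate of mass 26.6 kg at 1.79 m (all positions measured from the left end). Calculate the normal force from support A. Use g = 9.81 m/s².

R_A ≈ 144 N

Take moments about support B.
Paint can: 9.24 × 9.81 = 90.64 N down at 2.49 m → arm 0.83 m, τ = 90.64 × 0.83 = 75.23 N·m counterclockwise.
Bag of cement: 38.4 × 9.81 = 376.7 N down at 3.31 m → arm 0.01 m, τ = 376.7 × 0.01 = 3.767 N·m counterclockwise.
Crate: 26.6 × 9.81 = 260.9 N down at 1.79 m → arm 1.53 m, τ = 260.9 × 1.53 = 399.2 N·m counterclockwise.
Net load moment about support B = 478.2 N·m counterclockwise.
Reaction R at support A is upward at 0 m, arm 3.32 m → moment R × 3.32 clockwise.
Στ = 0 ⇒ R × 3.32 = 478.2 ⇒ R = 144 N.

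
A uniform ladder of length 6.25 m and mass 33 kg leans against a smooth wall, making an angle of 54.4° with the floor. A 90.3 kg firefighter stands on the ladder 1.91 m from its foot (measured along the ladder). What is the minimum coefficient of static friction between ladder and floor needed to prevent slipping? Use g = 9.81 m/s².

μ_min ≈ 0.256

Sum moments about the foot of the ladder (the floor normal and friction both act there and drop out).
Ladder weight 33×9.81 = 323.7 N acts at 3.125 m along the ladder; its horizontal arm is 3.125·cos54.4° = 1.819 m → τ = 588.8 N·m clockwise.
Firefighter: 90.3×9.81 = 885.8 N at 1.91 m → arm 1.112 m → τ = 985 N·m clockwise.
Wall normal N acts horizontally at the top; its moment arm is the height L sinθ = 6.25·sin54.4° = 5.082 m, counterclockwise.
Setting net torque to zero: N × 5.082 = 1574 → N = 309.7 N.
ΣFx = 0 ⇒ f = N_wall = 309.7 N. ΣFy = 0 ⇒ N_floor = 1210 N.
μ_min = f / N_floor = 309.7 / 1210 = 0.256.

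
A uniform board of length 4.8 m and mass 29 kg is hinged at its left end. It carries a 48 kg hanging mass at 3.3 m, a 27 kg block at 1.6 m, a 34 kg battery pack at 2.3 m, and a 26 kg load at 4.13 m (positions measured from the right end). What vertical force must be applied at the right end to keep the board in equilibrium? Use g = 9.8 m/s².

F ≈ 675 N

Choose the left end as the axis so the unknown pivot reaction has zero arm there.
Beam weight: 29 × 9.8 = 284.2 N down at 2.4 m → arm 2.4 m, τ = 284.2 × 2.4 = 682.1 N·m clockwise.
Hanging mass: 48 × 9.8 = 470.4 N down at 3.3 m → arm 1.5 m, τ = 470.4 × 1.5 = 705.6 N·m clockwise.
Block: 27 × 9.8 = 264.6 N down at 1.6 m → arm 3.2 m, τ = 264.6 × 3.2 = 846.7 N·m clockwise.
Battery pack: 34 × 9.8 = 333.2 N down at 2.3 m → arm 2.5 m, τ = 333.2 × 2.5 = 833 N·m clockwise.
Load: 26 × 9.8 = 254.8 N down at 4.13 m → arm 0.67 m, τ = 254.8 × 0.67 = 170.7 N·m clockwise.
Net moment of the loads = 3238 N·m clockwise.
The upward force F acts at the right end, arm 4.8 m, giving F × 4.8 counterclockwise.
For rotational equilibrium, F × 4.8 = 3238, so F = 3238 / 4.8 = 675 N.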